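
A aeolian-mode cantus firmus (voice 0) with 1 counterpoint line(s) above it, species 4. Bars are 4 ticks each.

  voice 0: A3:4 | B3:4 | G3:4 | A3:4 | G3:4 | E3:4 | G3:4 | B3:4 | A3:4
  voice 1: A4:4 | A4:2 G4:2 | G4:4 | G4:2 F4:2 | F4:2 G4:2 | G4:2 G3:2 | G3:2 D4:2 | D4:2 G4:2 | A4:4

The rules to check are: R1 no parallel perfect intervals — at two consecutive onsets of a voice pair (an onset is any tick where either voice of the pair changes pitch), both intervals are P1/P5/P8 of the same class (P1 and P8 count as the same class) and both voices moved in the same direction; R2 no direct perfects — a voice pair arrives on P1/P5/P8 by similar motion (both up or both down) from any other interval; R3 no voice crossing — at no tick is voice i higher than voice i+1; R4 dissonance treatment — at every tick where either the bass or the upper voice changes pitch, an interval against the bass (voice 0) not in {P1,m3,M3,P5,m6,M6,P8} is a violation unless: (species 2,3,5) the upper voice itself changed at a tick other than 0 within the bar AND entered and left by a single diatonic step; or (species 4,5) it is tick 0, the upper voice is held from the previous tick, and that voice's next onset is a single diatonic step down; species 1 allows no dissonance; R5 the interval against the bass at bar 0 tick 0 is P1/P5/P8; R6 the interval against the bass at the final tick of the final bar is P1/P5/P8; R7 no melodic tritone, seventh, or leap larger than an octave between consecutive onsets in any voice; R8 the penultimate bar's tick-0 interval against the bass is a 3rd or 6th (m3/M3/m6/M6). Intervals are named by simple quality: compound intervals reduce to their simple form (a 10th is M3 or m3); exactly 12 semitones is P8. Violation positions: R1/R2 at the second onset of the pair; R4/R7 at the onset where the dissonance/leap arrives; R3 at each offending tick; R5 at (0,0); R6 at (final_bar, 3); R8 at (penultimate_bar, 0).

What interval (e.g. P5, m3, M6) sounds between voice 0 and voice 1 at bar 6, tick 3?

voice 0=G3 voice 1=D4 -> P5

P5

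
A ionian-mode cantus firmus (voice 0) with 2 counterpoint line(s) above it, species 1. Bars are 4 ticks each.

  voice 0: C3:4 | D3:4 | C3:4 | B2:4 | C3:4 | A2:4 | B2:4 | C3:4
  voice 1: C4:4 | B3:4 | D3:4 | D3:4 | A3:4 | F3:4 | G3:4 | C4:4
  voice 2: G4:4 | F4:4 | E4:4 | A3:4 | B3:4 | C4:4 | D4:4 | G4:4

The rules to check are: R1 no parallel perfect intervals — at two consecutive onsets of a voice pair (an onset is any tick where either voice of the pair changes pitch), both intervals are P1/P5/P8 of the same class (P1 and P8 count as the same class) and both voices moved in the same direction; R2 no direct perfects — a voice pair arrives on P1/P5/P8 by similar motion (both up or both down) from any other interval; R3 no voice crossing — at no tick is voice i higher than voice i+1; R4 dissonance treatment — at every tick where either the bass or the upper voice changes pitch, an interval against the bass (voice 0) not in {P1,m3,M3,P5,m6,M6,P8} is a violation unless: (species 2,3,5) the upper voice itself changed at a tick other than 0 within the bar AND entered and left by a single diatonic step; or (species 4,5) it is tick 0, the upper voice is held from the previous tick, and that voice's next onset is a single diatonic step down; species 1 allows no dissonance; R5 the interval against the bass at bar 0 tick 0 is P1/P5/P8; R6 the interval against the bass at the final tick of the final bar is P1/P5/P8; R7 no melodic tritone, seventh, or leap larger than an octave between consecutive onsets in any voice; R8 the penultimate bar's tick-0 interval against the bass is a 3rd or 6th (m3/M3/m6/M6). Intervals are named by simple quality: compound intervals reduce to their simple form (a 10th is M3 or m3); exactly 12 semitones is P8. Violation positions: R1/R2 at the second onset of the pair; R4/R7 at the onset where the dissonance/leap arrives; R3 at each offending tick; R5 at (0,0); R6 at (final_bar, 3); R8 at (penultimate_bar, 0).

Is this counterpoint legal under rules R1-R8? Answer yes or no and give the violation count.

No (7 violations)

bar 0: v0=C3 v1=C4 v2=G4 (P5)
bar 1: v0=D3 v1=B3 v2=F4 (m3)
bar 2: v0=C3 v1=D3 v2=E4 (M3)
bar 3: v0=B2 v1=D3 v2=A3 (m7)
bar 4: v0=C3 v1=A3 v2=B3 (M7)
bar 5: v0=A2 v1=F3 v2=C4 (m3)
bar 6: v0=B2 v1=G3 v2=D4 (m3)
bar 7: v0=C3 v1=C4 v2=G4 (P5)
  R4 @ bar2.0: C3/D3 M2 untreated
  R4 @ bar3.0: B2/A3 m7 untreated
  R4 @ bar4.0: C3/B3 M7 untreated
  R1 @ bar6.0: F3/C4 P5 -> G3/D4 P5 similar
  R1 @ bar7.0: G3/D4 P5 -> C4/G4 P5 similar
  R2 @ bar7.0: B2/G3 m6 -> C3/C4 P8 similar
  R2 @ bar7.0: B2/D4 m3 -> C3/G4 P5 similar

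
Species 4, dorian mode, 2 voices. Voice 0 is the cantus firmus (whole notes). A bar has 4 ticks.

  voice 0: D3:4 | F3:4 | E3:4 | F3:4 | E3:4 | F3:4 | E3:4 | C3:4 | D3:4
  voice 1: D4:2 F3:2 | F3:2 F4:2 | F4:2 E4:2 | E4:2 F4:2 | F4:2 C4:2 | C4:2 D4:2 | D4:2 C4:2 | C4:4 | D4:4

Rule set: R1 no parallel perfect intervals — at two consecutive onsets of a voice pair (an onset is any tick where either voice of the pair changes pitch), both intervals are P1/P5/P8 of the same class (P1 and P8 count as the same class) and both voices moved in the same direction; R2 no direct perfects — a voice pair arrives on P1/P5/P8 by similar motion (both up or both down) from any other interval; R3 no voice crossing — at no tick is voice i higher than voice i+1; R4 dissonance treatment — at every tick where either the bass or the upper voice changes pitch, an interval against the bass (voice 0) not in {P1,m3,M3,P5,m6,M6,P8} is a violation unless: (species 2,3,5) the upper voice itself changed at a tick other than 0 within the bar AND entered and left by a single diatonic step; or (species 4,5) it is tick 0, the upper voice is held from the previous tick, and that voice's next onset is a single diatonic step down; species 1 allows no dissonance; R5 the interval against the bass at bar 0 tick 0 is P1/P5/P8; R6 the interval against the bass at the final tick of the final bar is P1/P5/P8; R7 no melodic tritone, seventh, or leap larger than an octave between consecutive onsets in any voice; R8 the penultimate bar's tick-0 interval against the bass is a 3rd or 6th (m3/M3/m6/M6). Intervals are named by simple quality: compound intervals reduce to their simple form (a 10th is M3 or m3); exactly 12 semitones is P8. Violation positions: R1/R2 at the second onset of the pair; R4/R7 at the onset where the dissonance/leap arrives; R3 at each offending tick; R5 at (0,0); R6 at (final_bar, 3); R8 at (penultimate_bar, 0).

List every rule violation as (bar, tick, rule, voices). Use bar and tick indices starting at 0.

(3, 0, R4, (0, 1))
(4, 0, R4, (0, 1))
(7, 0, R8, (0, 1))
(8, 0, R1, (0, 1))

bar 0: v0=D3 v1=D4 downbeat P8
bar 1: v0=F3 v1=F3 downbeat P1
bar 2: v0=E3 v1=F4 downbeat m2
bar 3: v0=F3 v1=E4 downbeat M7
bar 4: v0=E3 v1=F4 downbeat m2
bar 5: v0=F3 v1=C4 downbeat P5
bar 6: v0=E3 v1=D4 downbeat m7
bar 7: v0=C3 v1=C4 downbeat P8
bar 8: v0=D3 v1=D4 downbeat P8
  -> R4 @ bar 3 tick 0 v(0, 1): F3/E4 M7 untreated
  -> R4 @ bar 4 tick 0 v(0, 1): E3/F4 m2 untreated
  -> R8 @ bar 7 tick 0 v(0, 1): penult P8 not 3rd/6th
  -> R1 @ bar 8 tick 0 v(0, 1): C3/C4 P8 -> D3/D4 P8 similar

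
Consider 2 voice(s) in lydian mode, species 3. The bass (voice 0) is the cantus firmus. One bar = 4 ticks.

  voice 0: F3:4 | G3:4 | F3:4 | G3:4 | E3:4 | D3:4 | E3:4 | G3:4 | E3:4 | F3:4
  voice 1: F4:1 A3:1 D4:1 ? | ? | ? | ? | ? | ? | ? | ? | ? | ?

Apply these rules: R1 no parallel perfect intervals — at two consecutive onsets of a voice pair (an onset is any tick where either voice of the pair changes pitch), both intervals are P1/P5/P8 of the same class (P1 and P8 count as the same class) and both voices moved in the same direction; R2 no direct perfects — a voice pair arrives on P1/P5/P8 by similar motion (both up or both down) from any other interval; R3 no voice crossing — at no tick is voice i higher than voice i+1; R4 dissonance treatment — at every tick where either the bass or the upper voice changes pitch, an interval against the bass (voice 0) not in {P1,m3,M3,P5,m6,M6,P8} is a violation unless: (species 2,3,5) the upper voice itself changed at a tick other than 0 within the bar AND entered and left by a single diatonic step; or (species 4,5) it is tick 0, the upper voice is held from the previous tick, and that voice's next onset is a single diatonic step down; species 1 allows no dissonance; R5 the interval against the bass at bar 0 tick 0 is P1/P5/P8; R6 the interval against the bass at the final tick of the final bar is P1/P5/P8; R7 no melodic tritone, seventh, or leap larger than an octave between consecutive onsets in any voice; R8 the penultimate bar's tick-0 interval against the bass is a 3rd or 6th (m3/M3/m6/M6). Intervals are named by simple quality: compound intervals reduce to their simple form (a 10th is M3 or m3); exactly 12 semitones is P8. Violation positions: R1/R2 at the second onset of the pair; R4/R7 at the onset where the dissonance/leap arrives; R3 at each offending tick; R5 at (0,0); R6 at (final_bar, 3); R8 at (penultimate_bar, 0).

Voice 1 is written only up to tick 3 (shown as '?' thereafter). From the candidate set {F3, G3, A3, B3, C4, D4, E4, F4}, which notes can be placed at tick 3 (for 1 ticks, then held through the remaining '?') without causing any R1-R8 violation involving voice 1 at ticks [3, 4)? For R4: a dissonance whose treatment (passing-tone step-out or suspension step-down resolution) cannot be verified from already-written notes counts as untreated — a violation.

F3: legal
G3: violates R4
A3: legal
B3: violates R4
C4: legal
D4: legal
E4: violates R4
F4: legal

{A3, C4, D4, F3, F4}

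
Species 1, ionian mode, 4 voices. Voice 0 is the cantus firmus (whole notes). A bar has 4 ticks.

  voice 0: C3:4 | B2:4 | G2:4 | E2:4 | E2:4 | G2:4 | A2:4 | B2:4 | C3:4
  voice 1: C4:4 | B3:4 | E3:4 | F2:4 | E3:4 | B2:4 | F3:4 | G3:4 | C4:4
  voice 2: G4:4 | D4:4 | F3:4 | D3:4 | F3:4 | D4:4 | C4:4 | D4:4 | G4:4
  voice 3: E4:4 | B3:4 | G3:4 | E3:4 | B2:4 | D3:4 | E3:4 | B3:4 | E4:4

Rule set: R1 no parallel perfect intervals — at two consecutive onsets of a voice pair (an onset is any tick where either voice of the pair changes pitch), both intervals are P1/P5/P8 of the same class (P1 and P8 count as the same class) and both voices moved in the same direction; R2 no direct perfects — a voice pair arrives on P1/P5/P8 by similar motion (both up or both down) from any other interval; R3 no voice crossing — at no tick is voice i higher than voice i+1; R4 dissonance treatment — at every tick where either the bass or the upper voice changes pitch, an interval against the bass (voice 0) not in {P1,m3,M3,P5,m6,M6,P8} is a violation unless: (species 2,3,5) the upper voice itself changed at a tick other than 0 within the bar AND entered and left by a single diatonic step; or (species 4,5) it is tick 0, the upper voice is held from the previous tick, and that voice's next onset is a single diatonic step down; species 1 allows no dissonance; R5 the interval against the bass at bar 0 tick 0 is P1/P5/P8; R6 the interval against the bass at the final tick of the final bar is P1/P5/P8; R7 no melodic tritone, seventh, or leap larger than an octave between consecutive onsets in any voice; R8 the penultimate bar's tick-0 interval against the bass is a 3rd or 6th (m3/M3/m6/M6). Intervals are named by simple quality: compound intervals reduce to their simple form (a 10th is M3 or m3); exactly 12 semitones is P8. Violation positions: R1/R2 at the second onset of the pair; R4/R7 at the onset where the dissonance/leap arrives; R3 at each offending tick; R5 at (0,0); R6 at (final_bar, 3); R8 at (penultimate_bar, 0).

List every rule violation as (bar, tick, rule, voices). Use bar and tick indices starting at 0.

(0, 0, R3, (2, 3))
(0, 0, R5, (0, 3))
(0, 1, R3, (2, 3))
(0, 2, R3, (2, 3))
(0, 3, R3, (2, 3))
(1, 0, R1, (0, 1))
(1, 0, R2, (0, 3))
(1, 0, R2, (1, 3))
(1, 0, R3, (2, 3))
(1, 1, R3, (2, 3))
(1, 2, R3, (2, 3))
(1, 3, R3, (2, 3))
(2, 0, R1, (0, 3))
(2, 0, R4, (0, 2))
(3, 0, R1, (0, 3))
(3, 0, R4, (0, 1))
(3, 0, R4, (0, 2))
(3, 0, R7, (1,))
(4, 0, R3, (2, 3))
(4, 0, R4, (0, 2))
(4, 0, R7, (1,))
(4, 1, R3, (2, 3))
(4, 2, R3, (2, 3))
(4, 3, R3, (2, 3))
(5, 0, R1, (0, 3))
(5, 0, R2, (0, 2))
(5, 0, R2, (2, 3))
(5, 0, R3, (2, 3))
(5, 1, R3, (2, 3))
(5, 2, R3, (2, 3))
(5, 3, R3, (2, 3))
(6, 0, R1, (0, 3))
(6, 0, R3, (2, 3))
(6, 0, R7, (1,))
(6, 1, R3, (2, 3))
(6, 2, R3, (2, 3))
(6, 3, R3, (2, 3))
(7, 0, R1, (1, 2))
(7, 0, R2, (0, 3))
(7, 0, R3, (2, 3))
(7, 0, R8, (0, 3))
(7, 1, R3, (2, 3))
(7, 2, R3, (2, 3))
(7, 3, R3, (2, 3))
(8, 0, R1, (1, 2))
(8, 0, R2, (0, 1))
(8, 0, R2, (0, 2))
(8, 0, R3, (2, 3))
(8, 1, R3, (2, 3))
(8, 2, R3, (2, 3))
(8, 3, R3, (2, 3))
(8, 3, R6, (0, 3))

bar 0: v0=C3 v1=C4 v2=G4 v3=E4 downbeat M3
bar 1: v0=B2 v1=B3 v2=D4 v3=B3 downbeat P8
bar 2: v0=G2 v1=E3 v2=F3 v3=G3 downbeat P8
bar 3: v0=E2 v1=F2 v2=D3 v3=E3 downbeat P8
bar 4: v0=E2 v1=E3 v2=F3 v3=B2 downbeat P5
bar 5: v0=G2 v1=B2 v2=D4 v3=D3 downbeat P5
bar 6: v0=A2 v1=F3 v2=C4 v3=E3 downbeat P5
bar 7: v0=B2 v1=G3 v2=D4 v3=B3 downbeat P8
bar 8: v0=C3 v1=C4 v2=G4 v3=E4 downbeat M3
  -> R3 @ bar 0 tick 0 v(2, 3): G4 above E4
  -> R5 @ bar 0 tick 0 v(0, 3): opens on M3
  -> R3 @ bar 0 tick 1 v(2, 3): G4 above E4
  -> R3 @ bar 0 tick 2 v(2, 3): G4 above E4
  -> R3 @ bar 0 tick 3 v(2, 3): G4 above E4
  -> R1 @ bar 1 tick 0 v(0, 1): C3/C4 P8 -> B2/B3 P8 similar
  -> R2 @ bar 1 tick 0 v(0, 3): C3/E4 M3 -> B2/B3 P8 similar
  -> R2 @ bar 1 tick 0 v(1, 3): C4/E4 M3 -> B3/B3 P1 similar
  -> R3 @ bar 1 tick 0 v(2, 3): D4 above B3
  -> R3 @ bar 1 tick 1 v(2, 3): D4 above B3
  -> R3 @ bar 1 tick 2 v(2, 3): D4 above B3
  -> R3 @ bar 1 tick 3 v(2, 3): D4 above B3
  -> R1 @ bar 2 tick 0 v(0, 3): B2/B3 P8 -> G2/G3 P8 similar
  -> R4 @ bar 2 tick 0 v(0, 2): G2/F3 m7 untreated
  -> R1 @ bar 3 tick 0 v(0, 3): G2/G3 P8 -> E2/E3 P8 similar
  -> R4 @ bar 3 tick 0 v(0, 1): E2/F2 m2 untreated
  -> R4 @ bar 3 tick 0 v(0, 2): E2/D3 m7 untreated
  -> R7 @ bar 3 tick 0 v(1,): E3->F2 leap 11st
  -> R3 @ bar 4 tick 0 v(2, 3): F3 above B2
  -> R4 @ bar 4 tick 0 v(0, 2): E2/F3 m2 untreated
  -> R7 @ bar 4 tick 0 v(1,): F2->E3 leap 11st
  -> R3 @ bar 4 tick 1 v(2, 3): F3 above B2
  -> R3 @ bar 4 tick 2 v(2, 3): F3 above B2
  -> R3 @ bar 4 tick 3 v(2, 3): F3 above B2
  -> R1 @ bar 5 tick 0 v(0, 3): E2/B2 P5 -> G2/D3 P5 similar
  -> R2 @ bar 5 tick 0 v(0, 2): E2/F3 m2 -> G2/D4 P5 similar
  -> R2 @ bar 5 tick 0 v(2, 3): F3/B2 TT -> D4/D3 P8 similar
  -> R3 @ bar 5 tick 0 v(2, 3): D4 above D3
  -> R3 @ bar 5 tick 1 v(2, 3): D4 above D3
  -> R3 @ bar 5 tick 2 v(2, 3): D4 above D3
  -> R3 @ bar 5 tick 3 v(2, 3): D4 above D3
  -> R1 @ bar 6 tick 0 v(0, 3): G2/D3 P5 -> A2/E3 P5 similar
  -> R3 @ bar 6 tick 0 v(2, 3): C4 above E3
  -> R7 @ bar 6 tick 0 v(1,): B2->F3 leap 6st
  -> R3 @ bar 6 tick 1 v(2, 3): C4 above E3
  -> R3 @ bar 6 tick 2 v(2, 3): C4 above E3
  -> R3 @ bar 6 tick 3 v(2, 3): C4 above E3
  -> R1 @ bar 7 tick 0 v(1, 2): F3/C4 P5 -> G3/D4 P5 similar
  -> R2 @ bar 7 tick 0 v(0, 3): A2/E3 P5 -> B2/B3 P8 similar
  -> R3 @ bar 7 tick 0 v(2, 3): D4 above B3
  -> R8 @ bar 7 tick 0 v(0, 3): penult P8 not 3rd/6th
  -> R3 @ bar 7 tick 1 v(2, 3): D4 above B3
  -> R3 @ bar 7 tick 2 v(2, 3): D4 above B3
  -> R3 @ bar 7 tick 3 v(2, 3): D4 above B3
  -> R1 @ bar 8 tick 0 v(1, 2): G3/D4 P5 -> C4/G4 P5 similar
  -> R2 @ bar 8 tick 0 v(0, 1): B2/G3 m6 -> C3/C4 P8 similar
  -> R2 @ bar 8 tick 0 v(0, 2): B2/D4 m3 -> C3/G4 P5 similar
  -> R3 @ bar 8 tick 0 v(2, 3): G4 above E4
  -> R3 @ bar 8 tick 1 v(2, 3): G4 above E4
  -> R3 @ bar 8 tick 2 v(2, 3): G4 above E4
  -> R3 @ bar 8 tick 3 v(2, 3): G4 above E4
  -> R6 @ bar 8 tick 3 v(0, 3): closes on M3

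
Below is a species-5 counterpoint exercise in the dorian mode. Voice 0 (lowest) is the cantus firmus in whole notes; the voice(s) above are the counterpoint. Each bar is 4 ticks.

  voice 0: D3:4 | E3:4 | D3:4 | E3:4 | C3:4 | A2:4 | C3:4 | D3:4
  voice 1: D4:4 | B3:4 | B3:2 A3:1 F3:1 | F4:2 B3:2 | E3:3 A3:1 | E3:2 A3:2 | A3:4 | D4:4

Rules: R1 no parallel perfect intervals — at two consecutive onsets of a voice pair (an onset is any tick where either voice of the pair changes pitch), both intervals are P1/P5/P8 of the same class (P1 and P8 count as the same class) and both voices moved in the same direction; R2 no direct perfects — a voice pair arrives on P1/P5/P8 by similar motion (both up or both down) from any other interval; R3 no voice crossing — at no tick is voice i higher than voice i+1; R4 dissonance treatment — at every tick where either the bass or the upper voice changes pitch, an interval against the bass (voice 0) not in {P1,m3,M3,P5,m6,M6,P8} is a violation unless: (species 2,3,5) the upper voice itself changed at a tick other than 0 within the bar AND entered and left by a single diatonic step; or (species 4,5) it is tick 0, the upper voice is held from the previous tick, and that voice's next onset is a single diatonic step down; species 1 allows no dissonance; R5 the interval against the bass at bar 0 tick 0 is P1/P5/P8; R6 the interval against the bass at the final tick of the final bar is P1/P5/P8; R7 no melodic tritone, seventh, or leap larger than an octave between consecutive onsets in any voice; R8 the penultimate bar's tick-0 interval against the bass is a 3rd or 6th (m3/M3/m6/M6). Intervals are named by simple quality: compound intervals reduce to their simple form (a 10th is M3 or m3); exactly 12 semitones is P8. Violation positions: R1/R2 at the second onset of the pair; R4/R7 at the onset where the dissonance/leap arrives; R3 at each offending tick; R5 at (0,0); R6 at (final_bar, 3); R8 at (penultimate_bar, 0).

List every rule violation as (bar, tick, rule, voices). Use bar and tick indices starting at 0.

(3, 0, R4, (0, 1))
(3, 2, R7, (1,))
(5, 0, R2, (0, 1))
(7, 0, R2, (0, 1))

bar 0: v0=D3 v1=D4 downbeat P8
bar 1: v0=E3 v1=B3 downbeat P5
bar 2: v0=D3 v1=B3 downbeat M6
bar 3: v0=E3 v1=F4 downbeat m2
bar 4: v0=C3 v1=E3 downbeat M3
bar 5: v0=A2 v1=E3 downbeat P5
bar 6: v0=C3 v1=A3 downbeat M6
bar 7: v0=D3 v1=D4 downbeat P8
  -> R4 @ bar 3 tick 0 v(0, 1): E3/F4 m2 untreated
  -> R7 @ bar 3 tick 2 v(1,): F4->B3 leap 6st
  -> R2 @ bar 5 tick 0 v(0, 1): C3/A3 M6 -> A2/E3 P5 similar
  -> R2 @ bar 7 tick 0 v(0, 1): C3/A3 M6 -> D3/D4 P8 similar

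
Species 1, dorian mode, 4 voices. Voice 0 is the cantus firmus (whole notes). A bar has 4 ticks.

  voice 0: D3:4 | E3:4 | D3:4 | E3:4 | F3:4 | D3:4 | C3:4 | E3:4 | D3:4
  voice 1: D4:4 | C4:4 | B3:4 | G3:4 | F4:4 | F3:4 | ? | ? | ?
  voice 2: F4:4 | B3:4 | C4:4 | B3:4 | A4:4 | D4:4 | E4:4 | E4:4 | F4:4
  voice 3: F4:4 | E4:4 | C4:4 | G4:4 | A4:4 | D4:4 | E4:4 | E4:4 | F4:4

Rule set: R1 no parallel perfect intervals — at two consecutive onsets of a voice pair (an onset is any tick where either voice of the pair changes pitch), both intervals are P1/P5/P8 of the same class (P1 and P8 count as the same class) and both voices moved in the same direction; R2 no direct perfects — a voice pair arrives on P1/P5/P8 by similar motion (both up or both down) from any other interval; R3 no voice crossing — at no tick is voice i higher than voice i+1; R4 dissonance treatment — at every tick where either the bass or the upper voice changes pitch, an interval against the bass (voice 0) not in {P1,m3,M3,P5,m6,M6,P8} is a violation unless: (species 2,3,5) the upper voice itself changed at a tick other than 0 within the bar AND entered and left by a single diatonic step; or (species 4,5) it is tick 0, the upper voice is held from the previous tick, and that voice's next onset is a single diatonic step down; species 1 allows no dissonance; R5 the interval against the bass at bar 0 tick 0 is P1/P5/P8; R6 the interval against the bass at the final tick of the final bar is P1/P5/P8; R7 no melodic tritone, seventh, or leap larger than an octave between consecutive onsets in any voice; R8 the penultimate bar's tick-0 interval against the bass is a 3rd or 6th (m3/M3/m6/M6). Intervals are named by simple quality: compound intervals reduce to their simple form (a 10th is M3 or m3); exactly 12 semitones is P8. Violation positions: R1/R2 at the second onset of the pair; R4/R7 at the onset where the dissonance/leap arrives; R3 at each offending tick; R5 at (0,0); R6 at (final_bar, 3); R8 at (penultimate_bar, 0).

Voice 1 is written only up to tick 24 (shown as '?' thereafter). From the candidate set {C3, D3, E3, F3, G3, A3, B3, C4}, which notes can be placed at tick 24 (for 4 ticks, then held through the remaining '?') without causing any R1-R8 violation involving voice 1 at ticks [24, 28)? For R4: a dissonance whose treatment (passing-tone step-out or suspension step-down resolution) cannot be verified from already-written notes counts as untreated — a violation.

{C4, E3, G3}

C3: violates R2
D3: violates R4
E3: legal
F3: violates R4
G3: legal
A3: violates R2
B3: violates R4,R7
C4: legal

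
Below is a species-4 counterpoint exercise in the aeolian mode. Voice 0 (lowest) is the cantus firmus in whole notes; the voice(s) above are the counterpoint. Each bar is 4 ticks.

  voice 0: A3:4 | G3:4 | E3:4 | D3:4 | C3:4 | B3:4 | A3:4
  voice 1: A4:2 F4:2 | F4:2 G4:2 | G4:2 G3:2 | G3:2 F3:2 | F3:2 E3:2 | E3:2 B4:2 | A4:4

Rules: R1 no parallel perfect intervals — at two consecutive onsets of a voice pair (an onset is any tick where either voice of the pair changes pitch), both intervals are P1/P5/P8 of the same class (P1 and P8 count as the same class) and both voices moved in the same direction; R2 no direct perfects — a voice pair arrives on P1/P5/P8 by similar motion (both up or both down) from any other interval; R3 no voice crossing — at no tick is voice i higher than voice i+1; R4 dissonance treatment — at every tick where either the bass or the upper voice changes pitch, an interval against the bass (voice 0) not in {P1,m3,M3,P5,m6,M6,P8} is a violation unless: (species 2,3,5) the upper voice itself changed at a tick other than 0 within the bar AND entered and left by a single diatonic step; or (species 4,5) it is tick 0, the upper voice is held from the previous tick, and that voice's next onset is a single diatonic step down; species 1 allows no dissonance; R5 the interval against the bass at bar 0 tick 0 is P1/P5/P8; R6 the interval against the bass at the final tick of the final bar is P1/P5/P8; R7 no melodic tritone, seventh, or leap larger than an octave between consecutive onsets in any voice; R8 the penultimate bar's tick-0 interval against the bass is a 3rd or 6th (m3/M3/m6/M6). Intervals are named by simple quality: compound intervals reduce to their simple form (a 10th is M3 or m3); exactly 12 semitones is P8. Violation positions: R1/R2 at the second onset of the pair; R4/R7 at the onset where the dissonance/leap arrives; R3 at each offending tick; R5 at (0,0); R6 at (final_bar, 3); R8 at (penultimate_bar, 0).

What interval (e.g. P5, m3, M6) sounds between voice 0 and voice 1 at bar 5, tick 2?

P8

voice 0=B3 voice 1=B4 -> P8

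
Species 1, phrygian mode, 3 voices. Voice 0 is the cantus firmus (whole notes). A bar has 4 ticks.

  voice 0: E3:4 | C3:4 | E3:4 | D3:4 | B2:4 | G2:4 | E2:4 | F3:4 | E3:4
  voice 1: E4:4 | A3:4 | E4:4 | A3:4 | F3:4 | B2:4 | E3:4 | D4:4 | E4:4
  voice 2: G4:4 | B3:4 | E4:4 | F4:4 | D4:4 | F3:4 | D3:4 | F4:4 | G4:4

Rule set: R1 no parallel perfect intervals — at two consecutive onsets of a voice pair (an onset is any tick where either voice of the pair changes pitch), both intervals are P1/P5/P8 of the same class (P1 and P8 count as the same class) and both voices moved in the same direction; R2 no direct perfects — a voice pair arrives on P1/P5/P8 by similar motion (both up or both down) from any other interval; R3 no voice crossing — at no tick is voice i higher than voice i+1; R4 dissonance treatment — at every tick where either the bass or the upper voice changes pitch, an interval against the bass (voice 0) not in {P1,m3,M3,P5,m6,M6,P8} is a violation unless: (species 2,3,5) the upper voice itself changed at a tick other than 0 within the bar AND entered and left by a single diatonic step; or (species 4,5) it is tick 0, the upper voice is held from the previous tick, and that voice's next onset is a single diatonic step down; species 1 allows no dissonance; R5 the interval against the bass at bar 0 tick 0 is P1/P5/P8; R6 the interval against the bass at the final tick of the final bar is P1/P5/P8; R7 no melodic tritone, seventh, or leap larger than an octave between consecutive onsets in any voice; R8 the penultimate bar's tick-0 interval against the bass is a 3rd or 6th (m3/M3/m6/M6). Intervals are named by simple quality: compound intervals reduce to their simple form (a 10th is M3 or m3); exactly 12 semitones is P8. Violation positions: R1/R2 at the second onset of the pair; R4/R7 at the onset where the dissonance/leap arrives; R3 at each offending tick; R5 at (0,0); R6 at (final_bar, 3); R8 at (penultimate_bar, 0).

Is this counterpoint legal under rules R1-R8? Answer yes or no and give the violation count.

bar 0: v0=E3 v1=E4 v2=G4 (m3)
bar 1: v0=C3 v1=A3 v2=B3 (M7)
bar 2: v0=E3 v1=E4 v2=E4 (P8)
bar 3: v0=D3 v1=A3 v2=F4 (m3)
bar 4: v0=B2 v1=F3 v2=D4 (m3)
bar 5: v0=G2 v1=B2 v2=F3 (m7)
bar 6: v0=E2 v1=E3 v2=D3 (m7)
bar 7: v0=F3 v1=D4 v2=F4 (P8)
bar 8: v0=E3 v1=E4 v2=G4 (m3)
  R5 @ bar0.0: opens on m3
  R4 @ bar1.0: C3/B3 M7 untreated
  R2 @ bar2.0: C3/A3 M6 -> E3/E4 P8 similar
  R2 @ bar2.0: C3/B3 M7 -> E3/E4 P8 similar
  R2 @ bar2.0: A3/B3 M2 -> E4/E4 P1 similar
  R2 @ bar3.0: E3/E4 P8 -> D3/A3 P5 similar
  R4 @ bar4.0: B2/F3 TT untreated
  R4 @ bar5.0: G2/F3 m7 untreated
  R7 @ bar5.0: F3->B2 leap 6st
  R3 @ bar6.0: E3 above D3
  R4 @ bar6.0: E2/D3 m7 untreated
  R3 @ bar6.1: E3 above D3
  R3 @ bar6.2: E3 above D3
  R3 @ bar6.3: E3 above D3
  R2 @ bar7.0: E2/D3 m7 -> F3/F4 P8 similar
  R7 @ bar7.0: E2->F3 leap 13st
  R7 @ bar7.0: E3->D4 leap 10st
  R7 @ bar7.0: D3->F4 leap 15st
  R8 @ bar7.0: penult P8 not 3rd/6th
  R6 @ bar8.3: closes on m3

No (20 violations)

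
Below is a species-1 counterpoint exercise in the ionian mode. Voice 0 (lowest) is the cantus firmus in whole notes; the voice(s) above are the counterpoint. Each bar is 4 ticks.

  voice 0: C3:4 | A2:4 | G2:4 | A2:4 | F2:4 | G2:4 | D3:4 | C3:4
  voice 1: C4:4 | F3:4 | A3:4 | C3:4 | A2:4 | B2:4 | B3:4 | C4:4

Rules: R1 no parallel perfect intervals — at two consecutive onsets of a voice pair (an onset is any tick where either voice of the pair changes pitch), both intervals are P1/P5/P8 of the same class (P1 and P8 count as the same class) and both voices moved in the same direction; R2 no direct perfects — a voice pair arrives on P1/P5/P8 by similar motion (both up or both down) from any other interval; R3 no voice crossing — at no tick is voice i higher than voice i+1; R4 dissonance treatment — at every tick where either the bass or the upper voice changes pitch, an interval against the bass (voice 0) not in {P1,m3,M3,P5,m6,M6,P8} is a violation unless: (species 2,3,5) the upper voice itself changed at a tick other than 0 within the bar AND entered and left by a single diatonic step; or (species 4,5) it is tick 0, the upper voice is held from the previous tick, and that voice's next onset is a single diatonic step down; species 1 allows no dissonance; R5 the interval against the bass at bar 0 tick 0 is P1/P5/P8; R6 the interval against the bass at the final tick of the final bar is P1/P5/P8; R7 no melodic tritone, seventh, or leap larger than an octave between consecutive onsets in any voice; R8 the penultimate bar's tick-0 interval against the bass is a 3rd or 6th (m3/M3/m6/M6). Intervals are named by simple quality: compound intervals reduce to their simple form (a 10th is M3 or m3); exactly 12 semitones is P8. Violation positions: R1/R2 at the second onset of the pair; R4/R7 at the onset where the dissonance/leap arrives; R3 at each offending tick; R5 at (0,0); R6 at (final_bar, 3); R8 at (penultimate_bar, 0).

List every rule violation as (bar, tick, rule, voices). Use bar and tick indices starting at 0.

(2, 0, R4, (0, 1))

bar 0: v0=C3 v1=C4 downbeat P8
bar 1: v0=A2 v1=F3 downbeat m6
bar 2: v0=G2 v1=A3 downbeat M2
bar 3: v0=A2 v1=C3 downbeat m3
bar 4: v0=F2 v1=A2 downbeat M3
bar 5: v0=G2 v1=B2 downbeat M3
bar 6: v0=D3 v1=B3 downbeat M6
bar 7: v0=C3 v1=C4 downbeat P8
  -> R4 @ bar 2 tick 0 v(0, 1): G2/A3 M2 untreated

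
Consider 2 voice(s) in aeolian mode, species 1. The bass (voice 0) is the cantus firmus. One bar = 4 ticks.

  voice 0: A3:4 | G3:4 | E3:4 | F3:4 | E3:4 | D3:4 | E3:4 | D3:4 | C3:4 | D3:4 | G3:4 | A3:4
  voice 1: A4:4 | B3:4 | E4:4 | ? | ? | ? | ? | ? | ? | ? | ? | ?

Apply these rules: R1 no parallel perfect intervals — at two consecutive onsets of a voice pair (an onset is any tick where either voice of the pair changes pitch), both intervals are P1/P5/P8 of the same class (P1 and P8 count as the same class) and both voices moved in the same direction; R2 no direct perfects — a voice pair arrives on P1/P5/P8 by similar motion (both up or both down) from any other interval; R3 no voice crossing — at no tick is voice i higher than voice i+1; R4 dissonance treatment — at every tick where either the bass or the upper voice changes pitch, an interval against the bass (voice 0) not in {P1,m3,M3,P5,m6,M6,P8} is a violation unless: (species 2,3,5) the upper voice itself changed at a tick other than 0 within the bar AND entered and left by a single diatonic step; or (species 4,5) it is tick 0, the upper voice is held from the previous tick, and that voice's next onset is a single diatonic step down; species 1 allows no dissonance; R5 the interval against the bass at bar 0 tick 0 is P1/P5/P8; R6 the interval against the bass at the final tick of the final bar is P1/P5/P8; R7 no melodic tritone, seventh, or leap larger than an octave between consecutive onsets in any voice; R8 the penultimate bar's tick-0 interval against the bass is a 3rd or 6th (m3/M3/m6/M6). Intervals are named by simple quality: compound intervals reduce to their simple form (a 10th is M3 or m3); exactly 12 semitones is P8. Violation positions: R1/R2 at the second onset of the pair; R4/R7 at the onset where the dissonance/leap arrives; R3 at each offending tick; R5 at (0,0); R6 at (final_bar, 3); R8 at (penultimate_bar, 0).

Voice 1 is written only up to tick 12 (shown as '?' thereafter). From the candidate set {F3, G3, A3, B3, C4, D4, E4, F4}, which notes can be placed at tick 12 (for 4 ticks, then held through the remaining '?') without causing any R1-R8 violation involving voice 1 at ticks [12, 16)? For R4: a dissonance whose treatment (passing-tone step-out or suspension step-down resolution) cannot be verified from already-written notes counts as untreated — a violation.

{A3, C4, D4}

F3: violates R7
G3: violates R4
A3: legal
B3: violates R4
C4: legal
D4: legal
E4: violates R4
F4: violates R1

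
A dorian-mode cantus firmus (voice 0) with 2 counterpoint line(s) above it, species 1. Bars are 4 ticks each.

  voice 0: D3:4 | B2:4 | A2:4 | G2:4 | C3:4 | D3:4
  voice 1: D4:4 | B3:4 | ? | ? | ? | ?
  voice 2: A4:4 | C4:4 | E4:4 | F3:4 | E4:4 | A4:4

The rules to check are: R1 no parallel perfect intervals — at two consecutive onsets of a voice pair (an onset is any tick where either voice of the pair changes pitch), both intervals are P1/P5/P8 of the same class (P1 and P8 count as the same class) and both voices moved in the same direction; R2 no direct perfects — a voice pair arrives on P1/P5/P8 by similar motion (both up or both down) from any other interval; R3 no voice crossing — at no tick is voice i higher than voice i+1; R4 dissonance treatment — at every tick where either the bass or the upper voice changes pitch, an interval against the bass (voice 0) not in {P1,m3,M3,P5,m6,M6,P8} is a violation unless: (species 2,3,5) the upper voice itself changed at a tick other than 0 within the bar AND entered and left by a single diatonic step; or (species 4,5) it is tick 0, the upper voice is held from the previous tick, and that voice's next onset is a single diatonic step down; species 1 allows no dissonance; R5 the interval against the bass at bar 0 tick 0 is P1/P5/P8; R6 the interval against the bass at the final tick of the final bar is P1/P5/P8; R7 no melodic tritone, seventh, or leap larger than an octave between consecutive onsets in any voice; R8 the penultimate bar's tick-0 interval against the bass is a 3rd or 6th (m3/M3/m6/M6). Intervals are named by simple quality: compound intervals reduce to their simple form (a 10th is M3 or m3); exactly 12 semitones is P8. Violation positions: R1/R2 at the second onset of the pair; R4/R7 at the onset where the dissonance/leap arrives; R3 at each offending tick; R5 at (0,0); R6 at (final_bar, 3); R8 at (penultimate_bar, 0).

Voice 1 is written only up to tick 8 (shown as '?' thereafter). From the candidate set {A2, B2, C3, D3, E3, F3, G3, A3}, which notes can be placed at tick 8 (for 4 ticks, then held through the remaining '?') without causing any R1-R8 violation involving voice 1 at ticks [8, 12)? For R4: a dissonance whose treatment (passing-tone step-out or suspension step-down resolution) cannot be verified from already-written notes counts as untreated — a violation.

{}

A2: violates R1,R7
B2: violates R4
C3: violates R7
D3: violates R4
E3: violates R2
F3: violates R7
G3: violates R4
A3: violates R1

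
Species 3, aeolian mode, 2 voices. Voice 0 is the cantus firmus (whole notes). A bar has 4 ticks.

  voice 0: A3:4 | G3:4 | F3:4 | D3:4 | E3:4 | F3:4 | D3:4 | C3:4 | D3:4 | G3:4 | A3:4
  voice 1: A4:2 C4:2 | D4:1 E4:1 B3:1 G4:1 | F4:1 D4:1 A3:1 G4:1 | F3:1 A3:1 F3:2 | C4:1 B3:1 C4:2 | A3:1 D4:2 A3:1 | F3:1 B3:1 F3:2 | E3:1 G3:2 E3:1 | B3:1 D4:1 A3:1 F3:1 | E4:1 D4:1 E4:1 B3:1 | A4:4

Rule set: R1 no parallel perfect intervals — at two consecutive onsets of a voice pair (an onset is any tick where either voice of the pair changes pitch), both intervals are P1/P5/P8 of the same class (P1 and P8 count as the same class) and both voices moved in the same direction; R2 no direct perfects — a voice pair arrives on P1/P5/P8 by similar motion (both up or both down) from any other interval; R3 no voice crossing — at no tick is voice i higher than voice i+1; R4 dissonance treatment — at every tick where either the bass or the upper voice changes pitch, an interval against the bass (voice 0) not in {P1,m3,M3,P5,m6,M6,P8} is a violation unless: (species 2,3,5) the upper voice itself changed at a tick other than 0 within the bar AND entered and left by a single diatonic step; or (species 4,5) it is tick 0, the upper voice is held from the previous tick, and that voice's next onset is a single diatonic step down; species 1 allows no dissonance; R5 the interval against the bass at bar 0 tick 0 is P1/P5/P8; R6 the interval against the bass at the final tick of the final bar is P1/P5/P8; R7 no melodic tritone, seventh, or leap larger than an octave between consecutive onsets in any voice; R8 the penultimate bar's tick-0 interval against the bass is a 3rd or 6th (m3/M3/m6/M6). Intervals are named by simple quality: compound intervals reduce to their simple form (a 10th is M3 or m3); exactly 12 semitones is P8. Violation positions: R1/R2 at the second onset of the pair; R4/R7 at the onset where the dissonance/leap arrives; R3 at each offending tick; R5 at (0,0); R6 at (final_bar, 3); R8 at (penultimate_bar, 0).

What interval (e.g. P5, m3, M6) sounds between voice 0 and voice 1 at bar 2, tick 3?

voice 0=F3 voice 1=G4 -> M2

M2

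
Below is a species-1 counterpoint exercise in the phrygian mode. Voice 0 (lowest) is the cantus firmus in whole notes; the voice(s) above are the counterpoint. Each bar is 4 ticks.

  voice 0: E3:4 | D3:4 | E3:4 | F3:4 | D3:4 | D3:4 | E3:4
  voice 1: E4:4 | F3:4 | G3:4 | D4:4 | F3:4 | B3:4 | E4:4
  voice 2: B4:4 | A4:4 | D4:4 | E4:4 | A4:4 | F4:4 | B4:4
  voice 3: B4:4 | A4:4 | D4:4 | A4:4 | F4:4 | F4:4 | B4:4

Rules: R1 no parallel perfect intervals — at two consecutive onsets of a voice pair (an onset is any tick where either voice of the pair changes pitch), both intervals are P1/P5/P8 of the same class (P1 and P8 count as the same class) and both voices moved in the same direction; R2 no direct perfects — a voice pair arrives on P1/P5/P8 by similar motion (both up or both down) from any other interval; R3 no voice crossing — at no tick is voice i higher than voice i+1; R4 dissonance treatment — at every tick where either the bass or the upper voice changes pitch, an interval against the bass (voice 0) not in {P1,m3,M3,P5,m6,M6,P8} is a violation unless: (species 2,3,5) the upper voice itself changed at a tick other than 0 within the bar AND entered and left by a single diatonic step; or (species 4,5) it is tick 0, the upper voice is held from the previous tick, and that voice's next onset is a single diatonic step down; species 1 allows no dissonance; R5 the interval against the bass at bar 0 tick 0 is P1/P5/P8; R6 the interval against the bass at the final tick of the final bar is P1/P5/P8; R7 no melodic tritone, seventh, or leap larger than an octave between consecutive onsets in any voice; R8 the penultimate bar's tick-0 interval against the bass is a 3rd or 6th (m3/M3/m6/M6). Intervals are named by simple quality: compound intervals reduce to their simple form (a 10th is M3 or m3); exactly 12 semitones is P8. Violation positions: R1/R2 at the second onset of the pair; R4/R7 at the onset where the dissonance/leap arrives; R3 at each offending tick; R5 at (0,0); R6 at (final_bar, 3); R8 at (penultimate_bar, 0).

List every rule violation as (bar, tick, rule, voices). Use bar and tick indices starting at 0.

bar 0: v0=E3 v1=E4 v2=B4 v3=B4 downbeat P5
bar 1: v0=D3 v1=F3 v2=A4 v3=A4 downbeat P5
bar 2: v0=E3 v1=G3 v2=D4 v3=D4 downbeat m7
bar 3: v0=F3 v1=D4 v2=E4 v3=A4 downbeat M3
bar 4: v0=D3 v1=F3 v2=A4 v3=F4 downbeat m3
bar 5: v0=D3 v1=B3 v2=F4 v3=F4 downbeat m3
bar 6: v0=E3 v1=E4 v2=B4 v3=B4 downbeat P5
  -> R1 @ bar 1 tick 0 v(0, 2): E3/B4 P5 -> D3/A4 P5 similar
  -> R1 @ bar 1 tick 0 v(0, 3): E3/B4 P5 -> D3/A4 P5 similar
  -> R1 @ bar 1 tick 0 v(2, 3): B4/B4 P1 -> A4/A4 P1 similar
  -> R7 @ bar 1 tick 0 v(1,): E4->F3 leap 11st
  -> R1 @ bar 2 tick 0 v(2, 3): A4/A4 P1 -> D4/D4 P1 similar
  -> R4 @ bar 2 tick 0 v(0, 2): E3/D4 m7 untreated
  -> R4 @ bar 2 tick 0 v(0, 3): E3/D4 m7 untreated
  -> R1 @ bar 3 tick 0 v(1, 3): G3/D4 P5 -> D4/A4 P5 similar
  -> R4 @ bar 3 tick 0 v(0, 2): F3/E4 M7 untreated
  -> R2 @ bar 4 tick 0 v(1, 3): D4/A4 P5 -> F3/F4 P8 similar
  -> R3 @ bar 4 tick 0 v(2, 3): A4 above F4
  -> R3 @ bar 4 tick 1 v(2, 3): A4 above F4
  -> R3 @ bar 4 tick 2 v(2, 3): A4 above F4
  -> R3 @ bar 4 tick 3 v(2, 3): A4 above F4
  -> R7 @ bar 5 tick 0 v(1,): F3->B3 leap 6st
  -> R1 @ bar 6 tick 0 v(2, 3): F4/F4 P1 -> B4/B4 P1 similar
  -> R2 @ bar 6 tick 0 v(0, 1): D3/B3 M6 -> E3/E4 P8 similar
  -> R2 @ bar 6 tick 0 v(0, 2): D3/F4 m3 -> E3/B4 P5 similar
  -> R2 @ bar 6 tick 0 v(0, 3): D3/F4 m3 -> E3/B4 P5 similar
  -> R2 @ bar 6 tick 0 v(1, 2): B3/F4 TT -> E4/B4 P5 similar
  -> R2 @ bar 6 tick 0 v(1, 3): B3/F4 TT -> E4/B4 P5 similar
  -> R7 @ bar 6 tick 0 v(2,): F4->B4 leap 6st
  -> R7 @ bar 6 tick 0 v(3,): F4->B4 leap 6st

(1, 0, R1, (0, 2))
(1, 0, R1, (0, 3))
(1, 0, R1, (2, 3))
(1, 0, R7, (1,))
(2, 0, R1, (2, 3))
(2, 0, R4, (0, 2))
(2, 0, R4, (0, 3))
(3, 0, R1, (1, 3))
(3, 0, R4, (0, 2))
(4, 0, R2, (1, 3))
(4, 0, R3, (2, 3))
(4, 1, R3, (2, 3))
(4, 2, R3, (2, 3))
(4, 3, R3, (2, 3))
(5, 0, R7, (1,))
(6, 0, R1, (2, 3))
(6, 0, R2, (0, 1))
(6, 0, R2, (0, 2))
(6, 0, R2, (0, 3))
(6, 0, R2, (1, 2))
(6, 0, R2, (1, 3))
(6, 0, R7, (2,))
(6, 0, R7, (3,))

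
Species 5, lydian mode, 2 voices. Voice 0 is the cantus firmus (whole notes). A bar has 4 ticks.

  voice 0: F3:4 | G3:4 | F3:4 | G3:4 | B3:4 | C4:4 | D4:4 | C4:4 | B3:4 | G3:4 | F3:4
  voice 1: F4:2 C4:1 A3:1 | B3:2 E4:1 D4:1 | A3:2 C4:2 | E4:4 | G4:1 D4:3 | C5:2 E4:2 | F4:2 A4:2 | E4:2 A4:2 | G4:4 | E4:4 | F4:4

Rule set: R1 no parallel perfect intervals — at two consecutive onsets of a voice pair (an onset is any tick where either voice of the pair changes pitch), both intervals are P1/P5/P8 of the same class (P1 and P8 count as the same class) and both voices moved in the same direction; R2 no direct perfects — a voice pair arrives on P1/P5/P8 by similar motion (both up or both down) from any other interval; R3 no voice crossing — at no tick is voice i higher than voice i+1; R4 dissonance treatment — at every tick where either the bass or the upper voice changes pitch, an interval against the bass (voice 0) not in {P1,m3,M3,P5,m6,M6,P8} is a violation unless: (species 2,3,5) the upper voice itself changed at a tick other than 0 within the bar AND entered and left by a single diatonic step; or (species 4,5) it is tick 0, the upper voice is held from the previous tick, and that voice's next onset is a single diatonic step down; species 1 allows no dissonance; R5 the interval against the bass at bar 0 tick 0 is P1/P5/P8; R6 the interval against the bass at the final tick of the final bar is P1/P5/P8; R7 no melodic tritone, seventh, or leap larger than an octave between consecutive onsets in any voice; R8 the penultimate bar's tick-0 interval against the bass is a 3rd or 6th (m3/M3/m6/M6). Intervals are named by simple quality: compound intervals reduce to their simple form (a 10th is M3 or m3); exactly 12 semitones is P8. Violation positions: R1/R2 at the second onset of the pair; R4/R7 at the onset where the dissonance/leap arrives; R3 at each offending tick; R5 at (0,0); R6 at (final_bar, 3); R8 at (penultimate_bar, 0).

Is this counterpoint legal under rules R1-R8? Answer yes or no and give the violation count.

No (2 violations)

bar 0: v0=F3 v1=F4 (P8)
bar 1: v0=G3 v1=B3 (M3)
bar 2: v0=F3 v1=A3 (M3)
bar 3: v0=G3 v1=E4 (M6)
bar 4: v0=B3 v1=G4 (m6)
bar 5: v0=C4 v1=C5 (P8)
bar 6: v0=D4 v1=F4 (m3)
bar 7: v0=C4 v1=E4 (M3)
bar 8: v0=B3 v1=G4 (m6)
bar 9: v0=G3 v1=E4 (M6)
bar 10: v0=F3 v1=F4 (P8)
  R2 @ bar5.0: B3/D4 m3 -> C4/C5 P8 similar
  R7 @ bar5.0: D4->C5 leap 10st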